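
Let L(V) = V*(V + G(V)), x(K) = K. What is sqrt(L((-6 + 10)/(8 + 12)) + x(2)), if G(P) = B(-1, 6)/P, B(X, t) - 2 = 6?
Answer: sqrt(251)/5 ≈ 3.1686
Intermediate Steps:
B(X, t) = 8 (B(X, t) = 2 + 6 = 8)
G(P) = 8/P
L(V) = V*(V + 8/V)
sqrt(L((-6 + 10)/(8 + 12)) + x(2)) = sqrt((8 + ((-6 + 10)/(8 + 12))**2) + 2) = sqrt((8 + (4/20)**2) + 2) = sqrt((8 + (4*(1/20))**2) + 2) = sqrt((8 + (1/5)**2) + 2) = sqrt((8 + 1/25) + 2) = sqrt(201/25 + 2) = sqrt(251/25) = sqrt(251)/5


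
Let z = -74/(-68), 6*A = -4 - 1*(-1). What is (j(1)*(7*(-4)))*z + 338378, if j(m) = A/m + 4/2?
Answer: 5751649/17 ≈ 3.3833e+5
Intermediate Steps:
A = -1/2 (A = (-4 - 1*(-1))/6 = (-4 + 1)/6 = (1/6)*(-3) = -1/2 ≈ -0.50000)
z = 37/34 (z = -74*(-1/68) = 37/34 ≈ 1.0882)
j(m) = 2 - 1/(2*m) (j(m) = -1/(2*m) + 4/2 = -1/(2*m) + 4*(1/2) = -1/(2*m) + 2 = 2 - 1/(2*m))
(j(1)*(7*(-4)))*z + 338378 = ((2 - 1/2/1)*(7*(-4)))*(37/34) + 338378 = ((2 - 1/2*1)*(-28))*(37/34) + 338378 = ((2 - 1/2)*(-28))*(37/34) + 338378 = ((3/2)*(-28))*(37/34) + 338378 = -42*37/34 + 338378 = -777/17 + 338378 = 5751649/17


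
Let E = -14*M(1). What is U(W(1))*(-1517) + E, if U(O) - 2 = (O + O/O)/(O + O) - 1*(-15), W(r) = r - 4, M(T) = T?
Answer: -78926/3 ≈ -26309.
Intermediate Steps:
W(r) = -4 + r
U(O) = 17 + (1 + O)/(2*O) (U(O) = 2 + ((O + O/O)/(O + O) - 1*(-15)) = 2 + ((O + 1)/((2*O)) + 15) = 2 + ((1 + O)*(1/(2*O)) + 15) = 2 + ((1 + O)/(2*O) + 15) = 2 + (15 + (1 + O)/(2*O)) = 17 + (1 + O)/(2*O))
E = -14 (E = -14*1 = -14)
U(W(1))*(-1517) + E = ((1 + 35*(-4 + 1))/(2*(-4 + 1)))*(-1517) - 14 = ((½)*(1 + 35*(-3))/(-3))*(-1517) - 14 = ((½)*(-⅓)*(1 - 105))*(-1517) - 14 = ((½)*(-⅓)*(-104))*(-1517) - 14 = (52/3)*(-1517) - 14 = -78884/3 - 14 = -78926/3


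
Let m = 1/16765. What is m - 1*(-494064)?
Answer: 8282982961/16765 ≈ 4.9406e+5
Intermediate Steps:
m = 1/16765 ≈ 5.9648e-5
m - 1*(-494064) = 1/16765 - 1*(-494064) = 1/16765 + 494064 = 8282982961/16765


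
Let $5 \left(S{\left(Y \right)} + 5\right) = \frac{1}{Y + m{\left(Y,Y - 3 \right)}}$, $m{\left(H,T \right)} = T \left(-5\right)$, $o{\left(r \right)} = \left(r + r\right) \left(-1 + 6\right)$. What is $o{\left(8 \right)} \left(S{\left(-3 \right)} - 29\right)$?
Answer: $- \frac{73424}{27} \approx -2719.4$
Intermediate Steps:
$o{\left(r \right)} = 10 r$ ($o{\left(r \right)} = 2 r 5 = 10 r$)
$m{\left(H,T \right)} = - 5 T$
$S{\left(Y \right)} = -5 + \frac{1}{5 \left(15 - 4 Y\right)}$ ($S{\left(Y \right)} = -5 + \frac{1}{5 \left(Y - 5 \left(Y - 3\right)\right)} = -5 + \frac{1}{5 \left(Y - 5 \left(-3 + Y\right)\right)} = -5 + \frac{1}{5 \left(Y - \left(-15 + 5 Y\right)\right)} = -5 + \frac{1}{5 \left(15 - 4 Y\right)}$)
$o{\left(8 \right)} \left(S{\left(-3 \right)} - 29\right) = 10 \cdot 8 \left(\frac{2 \left(-187 + 50 \left(-3\right)\right)}{5 \left(15 - -12\right)} - 29\right) = 80 \left(\frac{2 \left(-187 - 150\right)}{5 \left(15 + 12\right)} - 29\right) = 80 \left(\frac{2}{5} \cdot \frac{1}{27} \left(-337\right) - 29\right) = 80 \left(- \frac{674}{135} - 29\right) = 80 \left(- \frac{4589}{135}\right) = - \frac{73424}{27}$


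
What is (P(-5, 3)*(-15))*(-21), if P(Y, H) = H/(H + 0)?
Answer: 315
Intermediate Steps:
P(Y, H) = 1 (P(Y, H) = H/H = 1)
(P(-5, 3)*(-15))*(-21) = (1*(-15))*(-21) = -15*(-21) = 315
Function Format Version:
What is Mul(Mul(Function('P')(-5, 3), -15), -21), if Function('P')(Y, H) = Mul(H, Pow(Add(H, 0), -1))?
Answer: 315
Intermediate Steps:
Function('P')(Y, H) = 1 (Function('P')(Y, H) = Mul(H, Pow(H, -1)) = 1)
Mul(Mul(Function('P')(-5, 3), -15), -21) = Mul(Mul(1, -15), -21) = Mul(-15, -21) = 315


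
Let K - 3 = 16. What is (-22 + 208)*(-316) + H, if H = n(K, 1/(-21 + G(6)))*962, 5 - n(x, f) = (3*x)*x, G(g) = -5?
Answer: -1095812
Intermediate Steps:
K = 19 (K = 3 + 16 = 19)
n(x, f) = 5 - 3*x² (n(x, f) = 5 - 3*x*x = 5 - 3*x²)
H = -1037036 (H = (5 - 3*19²)*962 = (5 - 3*361)*962 = (5 - 1083)*962 = -1078*962 = -1037036)
(-22 + 208)*(-316) + H = (-22 + 208)*(-316) - 1037036 = 186*(-316) - 1037036 = -58776 - 1037036 = -1095812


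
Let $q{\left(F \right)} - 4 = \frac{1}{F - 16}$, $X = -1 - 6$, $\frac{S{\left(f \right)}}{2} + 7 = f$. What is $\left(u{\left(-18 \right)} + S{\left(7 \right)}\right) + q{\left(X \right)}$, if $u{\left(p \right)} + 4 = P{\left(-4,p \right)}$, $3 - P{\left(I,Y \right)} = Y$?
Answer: $\frac{482}{23} \approx 20.957$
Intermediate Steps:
$S{\left(f \right)} = -14 + 2 f$
$P{\left(I,Y \right)} = 3 - Y$
$X = -7$ ($X = -1 - 6 = -7$)
$q{\left(F \right)} = 4 + \frac{1}{-16 + F}$ ($q{\left(F \right)} = 4 + \frac{1}{F - 16} = 4 + \frac{1}{-16 + F}$)
$u{\left(p \right)} = -1 - p$ ($u{\left(p \right)} = -4 - \left(-3 + p\right) = -1 - p$)
$\left(u{\left(-18 \right)} + S{\left(7 \right)}\right) + q{\left(X \right)} = \left(\left(-1 - -18\right) + \left(-14 + 2 \cdot 7\right)\right) + \frac{-63 + 4 \left(-7\right)}{-16 - 7} = \left(\left(-1 + 18\right) + \left(-14 + 14\right)\right) + \frac{-63 - 28}{-23} = \left(17 + 0\right) - - \frac{91}{23} = 17 + \frac{91}{23} = \frac{482}{23}$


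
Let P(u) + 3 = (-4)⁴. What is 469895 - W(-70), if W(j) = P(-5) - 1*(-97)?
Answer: 469545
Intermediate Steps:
P(u) = 253 (P(u) = -3 + (-4)⁴ = -3 + 256 = 253)
W(j) = 350 (W(j) = 253 - 1*(-97) = 253 + 97 = 350)
469895 - W(-70) = 469895 - 1*350 = 469895 - 350 = 469545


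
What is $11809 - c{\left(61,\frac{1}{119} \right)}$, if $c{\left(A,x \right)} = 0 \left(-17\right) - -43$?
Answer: $11766$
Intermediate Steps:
$c{\left(A,x \right)} = 43$ ($c{\left(A,x \right)} = 0 + 43 = 43$)
$11809 - c{\left(61,\frac{1}{119} \right)} = 11809 - 43 = 11766$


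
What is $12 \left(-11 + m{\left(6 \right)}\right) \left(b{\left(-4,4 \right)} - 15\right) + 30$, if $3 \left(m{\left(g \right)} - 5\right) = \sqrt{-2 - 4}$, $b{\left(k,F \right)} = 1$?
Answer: $1038 - 56 i \sqrt{6} \approx 1038.0 - 137.17 i$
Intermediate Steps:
$m{\left(g \right)} = 5 + \frac{i \sqrt{6}}{3}$ ($m{\left(g \right)} = 5 + \frac{\sqrt{-2 - 4}}{3} = 5 + \frac{\sqrt{-6}}{3} = 5 + \frac{i \sqrt{6}}{3}$)
$12 \left(-11 + m{\left(6 \right)}\right) \left(b{\left(-4,4 \right)} - 15\right) + 30 = 12 \left(-11 + \left(5 + \frac{i \sqrt{6}}{3}\right)\right) \left(1 - 15\right) + 30 = 12 \left(-6 + \frac{i \sqrt{6}}{3}\right) \left(-14\right) + 30 = 12 \left(84 - \frac{14 i \sqrt{6}}{3}\right) + 30 = \left(1008 - 56 i \sqrt{6}\right) + 30 = 1038 - 56 i \sqrt{6}$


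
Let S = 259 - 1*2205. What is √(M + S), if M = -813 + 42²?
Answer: I*√995 ≈ 31.544*I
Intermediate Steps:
S = -1946 (S = 259 - 2205 = -1946)
M = 951 (M = -813 + 1764 = 951)
√(M + S) = √(951 - 1946) = √(-995) = I*√995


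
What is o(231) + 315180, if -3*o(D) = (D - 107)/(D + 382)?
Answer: 579615896/1839 ≈ 3.1518e+5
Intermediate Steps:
o(D) = -(-107 + D)/(3*(382 + D)) (o(D) = -(D - 107)/(3*(D + 382)) = -(-107 + D)/(3*(382 + D)))
o(231) + 315180 = (107 - 1*231)/(3*(382 + 231)) + 315180 = (⅓)*(107 - 231)/613 + 315180 = (⅓)*(1/613)*(-124) + 315180 = -124/1839 + 315180 = 579615896/1839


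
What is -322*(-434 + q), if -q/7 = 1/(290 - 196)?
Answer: 6569283/47 ≈ 1.3977e+5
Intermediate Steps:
q = -7/94 (q = -7/(290 - 196) = -7/94 ≈ -0.074468)
-322*(-434 + q) = -322*(-434 - 7/94) = -322*(-40803/94) = 6569283/47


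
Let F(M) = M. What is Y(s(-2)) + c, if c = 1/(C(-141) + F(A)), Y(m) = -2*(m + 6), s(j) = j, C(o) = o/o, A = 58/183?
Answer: -1745/241 ≈ -7.2407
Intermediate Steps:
A = 58/183 (A = 58*(1/183) = 58/183 ≈ 0.31694)
C(o) = 1
Y(m) = -12 - 2*m (Y(m) = -2*(6 + m) = -12 - 2*m)
c = 183/241 (c = 1/(1 + 58/183) = 1/(241/183) = 183/241 ≈ 0.75934)
Y(s(-2)) + c = (-12 - 2*(-2)) + 183/241 = (-12 + 4) + 183/241 = -8 + 183/241 = -1745/241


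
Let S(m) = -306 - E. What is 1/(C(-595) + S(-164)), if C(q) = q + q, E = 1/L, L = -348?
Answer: -348/520607 ≈ -0.00066845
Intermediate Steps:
E = -1/348 (E = 1/(-348) = -1/348 ≈ -0.0028736)
C(q) = 2*q
S(m) = -106487/348 (S(m) = -306 - 1*(-1/348) = -306 + 1/348 = -106487/348)
1/(C(-595) + S(-164)) = 1/(2*(-595) - 106487/348) = 1/(-1190 - 106487/348) = 1/(-520607/348) = -348/520607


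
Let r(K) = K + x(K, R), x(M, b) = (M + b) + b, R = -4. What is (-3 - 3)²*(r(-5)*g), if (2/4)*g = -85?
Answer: 110160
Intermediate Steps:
g = -170 (g = 2*(-85) = -170)
x(M, b) = M + 2*b
r(K) = -8 + 2*K (r(K) = K + (K + 2*(-4)) = K + (K - 8) = K + (-8 + K) = -8 + 2*K)
(-3 - 3)²*(r(-5)*g) = (-3 - 3)²*((-8 + 2*(-5))*(-170)) = (-6)²*((-8 - 10)*(-170)) = 36*(-18*(-170)) = 36*3060 = 110160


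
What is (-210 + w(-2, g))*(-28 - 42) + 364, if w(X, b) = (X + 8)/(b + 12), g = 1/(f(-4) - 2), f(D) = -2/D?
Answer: 255458/17 ≈ 15027.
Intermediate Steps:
g = -⅔ (g = 1/(-2/(-4) - 2) = 1/(-2*(-¼) - 2) = 1/(½ - 2) = 1/(-3/2) = -⅔ ≈ -0.66667)
w(X, b) = (8 + X)/(12 + b)
(-210 + w(-2, g))*(-28 - 42) + 364 = (-210 + (8 - 2)/(12 - ⅔))*(-28 - 42) + 364 = (-210 + 6/(34/3))*(-70) + 364 = (-210 + (3/34)*6)*(-70) + 364 = (-210 + 9/17)*(-70) + 364 = -3561/17*(-70) + 364 = 249270/17 + 364 = 255458/17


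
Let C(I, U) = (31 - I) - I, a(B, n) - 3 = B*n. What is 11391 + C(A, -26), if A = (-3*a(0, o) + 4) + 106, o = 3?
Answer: 11220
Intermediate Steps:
a(B, n) = 3 + B*n
A = 101 (A = (-3*(3 + 0*3) + 4) + 106 = (-3*(3 + 0) + 4) + 106 = (-3*3 + 4) + 106 = (-9 + 4) + 106 = -5 + 106 = 101)
C(I, U) = 31 - 2*I
11391 + C(A, -26) = 11391 + (31 - 2*101) = 11391 + (31 - 202) = 11391 - 171 = 11220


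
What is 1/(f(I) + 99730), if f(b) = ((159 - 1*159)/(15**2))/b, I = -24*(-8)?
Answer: 1/99730 ≈ 1.0027e-5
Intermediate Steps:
I = 192
f(b) = 0 (f(b) = ((159 - 159)/225)/b = (0*(1/225))/b = 0/b = 0)
1/(f(I) + 99730) = 1/(0 + 99730) = 1/99730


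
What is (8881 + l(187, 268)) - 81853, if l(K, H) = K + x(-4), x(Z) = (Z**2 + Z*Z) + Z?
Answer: -72757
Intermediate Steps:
x(Z) = Z + 2*Z**2 (x(Z) = (Z**2 + Z**2) + Z = 2*Z**2 + Z = Z + 2*Z**2)
l(K, H) = 28 + K (l(K, H) = K - 4*(1 + 2*(-4)) = K - 4*(1 - 8) = K - 4*(-7) = K + 28 = 28 + K)
(8881 + l(187, 268)) - 81853 = (8881 + (28 + 187)) - 81853 = (8881 + 215) - 81853 = 9096 - 81853 = -72757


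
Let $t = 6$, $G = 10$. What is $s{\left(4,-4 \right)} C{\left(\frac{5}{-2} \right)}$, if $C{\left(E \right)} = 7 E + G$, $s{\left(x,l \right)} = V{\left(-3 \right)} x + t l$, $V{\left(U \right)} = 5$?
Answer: $30$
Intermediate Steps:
$s{\left(x,l \right)} = 5 x + 6 l$
$C{\left(E \right)} = 10 + 7 E$ ($C{\left(E \right)} = 7 E + 10 = 10 + 7 E$)
$s{\left(4,-4 \right)} C{\left(\frac{5}{-2} \right)} = \left(5 \cdot 4 + 6 \left(-4\right)\right) \left(10 + 7 \frac{5}{-2}\right) = \left(20 - 24\right) \left(10 + 7 \cdot 5 \left(- \frac{1}{2}\right)\right) = - 4 \left(10 + 7 \left(- \frac{5}{2}\right)\right) = - 4 \left(10 - \frac{35}{2}\right) = \left(-4\right) \left(- \frac{15}{2}\right) = 30$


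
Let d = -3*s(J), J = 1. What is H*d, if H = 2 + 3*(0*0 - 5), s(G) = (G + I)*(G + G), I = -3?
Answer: -156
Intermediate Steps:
s(G) = 2*G*(-3 + G) (s(G) = (G - 3)*(G + G) = (-3 + G)*(2*G) = 2*G*(-3 + G))
H = -13 (H = 2 + 3*(0 - 5) = 2 + 3*(-5) = 2 - 15 = -13)
d = 12 (d = -6*(-3 + 1) = -6*(-2) = -3*(-4) = 12)
H*d = -13*12 = -156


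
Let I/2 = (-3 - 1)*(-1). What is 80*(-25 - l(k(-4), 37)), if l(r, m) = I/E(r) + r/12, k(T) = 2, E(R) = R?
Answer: -7000/3 ≈ -2333.3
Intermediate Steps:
I = 8 (I = 2*((-3 - 1)*(-1)) = 2*(-4*(-1)) = 2*4 = 8)
l(r, m) = 8/r + r/12
80*(-25 - l(k(-4), 37)) = 80*(-25 - (8/2 + (1/12)*2)) = 80*(-25 - (8*(½) + ⅙)) = 80*(-25 - (4 + ⅙)) = 80*(-25 - 1*25/6) = 80*(-25 - 25/6) = 80*(-175/6) = -7000/3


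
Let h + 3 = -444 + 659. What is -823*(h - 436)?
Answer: 184352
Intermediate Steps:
h = 212 (h = -3 + (-444 + 659) = -3 + 215 = 212)
-823*(h - 436) = -823*(212 - 436) = -823*(-224) = 184352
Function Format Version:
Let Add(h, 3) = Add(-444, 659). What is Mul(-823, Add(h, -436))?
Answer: 184352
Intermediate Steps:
h = 212 (h = Add(-3, Add(-444, 659)) = Add(-3, 215) = 212)
Mul(-823, Add(h, -436)) = Mul(-823, Add(212, -436)) = Mul(-823, -224) = 184352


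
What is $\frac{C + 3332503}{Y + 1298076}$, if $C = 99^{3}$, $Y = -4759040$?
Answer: $- \frac{2151401}{1730482} \approx -1.2432$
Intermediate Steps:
$C = 970299$
$\frac{C + 3332503}{Y + 1298076} = \frac{970299 + 3332503}{-4759040 + 1298076} = \frac{4302802}{-3460964} = 4302802 \left(- \frac{1}{3460964}\right) = - \frac{2151401}{1730482}$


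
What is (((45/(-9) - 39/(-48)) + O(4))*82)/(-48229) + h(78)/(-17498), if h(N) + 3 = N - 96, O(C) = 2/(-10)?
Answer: 146163039/16878220840 ≈ 0.0086599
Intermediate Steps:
O(C) = -1/5 (O(C) = 2*(-1/10) = -1/5)
h(N) = -99 + N (h(N) = -3 + (N - 96) = -3 + (-96 + N) = -99 + N)
(((45/(-9) - 39/(-48)) + O(4))*82)/(-48229) + h(78)/(-17498) = (((45/(-9) - 39/(-48)) - 1/5)*82)/(-48229) + (-99 + 78)/(-17498) = (((45*(-1/9) - 39*(-1/48)) - 1/5)*82)*(-1/48229) - 21*(-1/17498) = (((-5 + 13/16) - 1/5)*82)*(-1/48229) + 21/17498 = ((-67/16 - 1/5)*82)*(-1/48229) + 21/17498 = -351/80*82*(-1/48229) + 21/17498 = -14391/40*(-1/48229) + 21/17498 = 14391/1929160 + 21/17498 = 146163039/16878220840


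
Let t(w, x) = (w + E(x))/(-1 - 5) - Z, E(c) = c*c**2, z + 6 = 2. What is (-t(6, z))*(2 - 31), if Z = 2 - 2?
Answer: 841/3 ≈ 280.33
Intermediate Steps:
z = -4 (z = -6 + 2 = -4)
E(c) = c**3
Z = 0
t(w, x) = -w/6 - x**3/6 (t(w, x) = (w + x**3)/(-1 - 5) - 1*0 = (w + x**3)/(-6) + 0 = (w + x**3)*(-1/6) + 0 = (-w/6 - x**3/6) + 0 = -w/6 - x**3/6)
(-t(6, z))*(2 - 31) = (-(-1/6*6 - 1/6*(-4)**3))*(2 - 31) = -(-1 - 1/6*(-64))*(-29) = -(-1 + 32/3)*(-29) = -1*29/3*(-29) = -29/3*(-29) = 841/3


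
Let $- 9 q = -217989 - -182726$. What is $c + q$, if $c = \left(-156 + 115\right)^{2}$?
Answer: $\frac{50392}{9} \approx 5599.1$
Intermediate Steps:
$c = 1681$ ($c = \left(-41\right)^{2} = 1681$)
$q = \frac{35263}{9}$ ($q = - \frac{-217989 - -182726}{9} = - \frac{-217989 + 182726}{9} = \left(- \frac{1}{9}\right) \left(-35263\right) = \frac{35263}{9} \approx 3918.1$)
$c + q = 1681 + \frac{35263}{9} = \frac{50392}{9}$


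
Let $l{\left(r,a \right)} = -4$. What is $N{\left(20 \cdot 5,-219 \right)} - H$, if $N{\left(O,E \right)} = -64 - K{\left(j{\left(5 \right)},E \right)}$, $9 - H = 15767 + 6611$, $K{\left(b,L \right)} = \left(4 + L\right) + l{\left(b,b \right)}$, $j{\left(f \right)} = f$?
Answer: $22524$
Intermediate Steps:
$K{\left(b,L \right)} = L$ ($K{\left(b,L \right)} = \left(4 + L\right) - 4 = L$)
$H = -22369$ ($H = 9 - \left(15767 + 6611\right) = 9 - 22378 = -22369$)
$N{\left(O,E \right)} = -64 - E$
$N{\left(20 \cdot 5,-219 \right)} - H = \left(-64 - -219\right) - -22369 = \left(-64 + 219\right) + 22369 = 155 + 22369 = 22524$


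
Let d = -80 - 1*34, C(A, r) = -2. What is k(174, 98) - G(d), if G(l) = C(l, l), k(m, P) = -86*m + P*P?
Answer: -5358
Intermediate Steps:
d = -114 (d = -80 - 34 = -114)
k(m, P) = P**2 - 86*m (k(m, P) = -86*m + P**2 = P**2 - 86*m)
G(l) = -2
k(174, 98) - G(d) = (98**2 - 86*174) - 1*(-2) = (9604 - 14964) + 2 = -5360 + 2 = -5358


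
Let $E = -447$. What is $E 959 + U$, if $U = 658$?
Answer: $-428015$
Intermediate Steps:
$E 959 + U = \left(-447\right) 959 + 658 = -428673 + 658 = -428015$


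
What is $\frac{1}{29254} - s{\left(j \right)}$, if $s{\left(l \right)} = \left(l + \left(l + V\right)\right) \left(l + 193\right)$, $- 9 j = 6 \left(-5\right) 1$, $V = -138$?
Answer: $\frac{6788858773}{263286} \approx 25785.0$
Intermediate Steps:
$j = \frac{10}{3}$ ($j = - \frac{6 \left(-5\right) 1}{9} = - \frac{\left(-30\right) 1}{9} = \left(- \frac{1}{9}\right) \left(-30\right) = \frac{10}{3} \approx 3.3333$)
$s{\left(l \right)} = \left(-138 + 2 l\right) \left(193 + l\right)$ ($s{\left(l \right)} = \left(l + \left(l - 138\right)\right) \left(l + 193\right) = \left(l + \left(-138 + l\right)\right) \left(193 + l\right) = \left(-138 + 2 l\right) \left(193 + l\right)$)
$\frac{1}{29254} - s{\left(j \right)} = \frac{1}{29254} - \left(-26634 + 2 \left(\frac{10}{3}\right)^{2} + 248 \cdot \frac{10}{3}\right) = \frac{1}{29254} - \left(-26634 + 2 \cdot \frac{100}{9} + \frac{2480}{3}\right) = \frac{1}{29254} - \left(-26634 + \frac{200}{9} + \frac{2480}{3}\right) = \frac{1}{29254} - - \frac{232066}{9} = \frac{1}{29254} + \frac{232066}{9} = \frac{6788858773}{263286}$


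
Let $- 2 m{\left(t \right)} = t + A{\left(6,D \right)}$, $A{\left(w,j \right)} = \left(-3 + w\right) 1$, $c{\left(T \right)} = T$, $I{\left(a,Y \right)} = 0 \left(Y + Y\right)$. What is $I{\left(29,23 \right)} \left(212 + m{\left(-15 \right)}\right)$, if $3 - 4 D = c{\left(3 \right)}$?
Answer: $0$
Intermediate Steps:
$I{\left(a,Y \right)} = 0$ ($I{\left(a,Y \right)} = 0 \cdot 2 Y = 0$)
$D = 0$ ($D = \frac{3}{4} - \frac{3}{4} = 0$)
$A{\left(w,j \right)} = -3 + w$
$m{\left(t \right)} = - \frac{3}{2} - \frac{t}{2}$ ($m{\left(t \right)} = - \frac{t + \left(-3 + 6\right)}{2} = - \frac{t + 3}{2} = - \frac{3 + t}{2} = - \frac{3}{2} - \frac{t}{2}$)
$I{\left(29,23 \right)} \left(212 + m{\left(-15 \right)}\right) = 0 \left(212 - -6\right) = 0 \left(212 + \left(- \frac{3}{2} + \frac{15}{2}\right)\right) = 0 \left(212 + 6\right) = 0 \cdot 218 = 0$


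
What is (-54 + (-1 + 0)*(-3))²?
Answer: 2601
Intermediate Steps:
(-54 + (-1 + 0)*(-3))² = (-54 - 1*(-3))² = (-54 + 3)² = (-51)² = 2601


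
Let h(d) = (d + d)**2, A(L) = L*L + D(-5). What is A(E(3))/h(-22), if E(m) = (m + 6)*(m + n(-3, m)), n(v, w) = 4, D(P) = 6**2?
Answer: 4005/1936 ≈ 2.0687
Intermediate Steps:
D(P) = 36
E(m) = (4 + m)*(6 + m) (E(m) = (m + 6)*(m + 4) = (6 + m)*(4 + m) = (4 + m)*(6 + m))
A(L) = 36 + L**2 (A(L) = L*L + 36 = L**2 + 36 = 36 + L**2)
h(d) = 4*d**2 (h(d) = (2*d)**2 = 4*d**2)
A(E(3))/h(-22) = (36 + (24 + 3**2 + 10*3)**2)/((4*(-22)**2)) = (36 + (24 + 9 + 30)**2)/((4*484)) = (36 + 63**2)/1936 = (36 + 3969)*(1/1936) = 4005*(1/1936) = 4005/1936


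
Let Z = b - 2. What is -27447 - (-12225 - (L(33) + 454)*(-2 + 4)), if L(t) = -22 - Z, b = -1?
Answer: -14352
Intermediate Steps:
Z = -3 (Z = -1 - 2 = -3)
L(t) = -19 (L(t) = -22 - 1*(-3) = -22 + 3 = -19)
-27447 - (-12225 - (L(33) + 454)*(-2 + 4)) = -27447 - (-12225 - (-19 + 454)*(-2 + 4)) = -27447 - (-12225 - 435*2) = -27447 - (-12225 - 1*870) = -27447 - (-12225 - 870) = -27447 - 1*(-13095) = -27447 + 13095 = -14352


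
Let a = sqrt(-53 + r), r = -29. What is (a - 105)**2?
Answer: (105 - I*sqrt(82))**2 ≈ 10943.0 - 1901.6*I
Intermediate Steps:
a = I*sqrt(82) (a = sqrt(-53 - 29) = sqrt(-82) = I*sqrt(82) ≈ 9.0554*I)
(a - 105)**2 = (I*sqrt(82) - 105)**2 = (-105 + I*sqrt(82))**2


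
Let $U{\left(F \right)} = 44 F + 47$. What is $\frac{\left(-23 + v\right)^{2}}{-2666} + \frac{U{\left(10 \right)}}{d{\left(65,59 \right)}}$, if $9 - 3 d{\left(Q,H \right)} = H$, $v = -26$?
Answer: $- \frac{1003769}{33325} \approx -30.121$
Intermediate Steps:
$U{\left(F \right)} = 47 + 44 F$
$d{\left(Q,H \right)} = 3 - \frac{H}{3}$
$\frac{\left(-23 + v\right)^{2}}{-2666} + \frac{U{\left(10 \right)}}{d{\left(65,59 \right)}} = \frac{\left(-23 - 26\right)^{2}}{-2666} + \frac{47 + 44 \cdot 10}{3 - \frac{59}{3}} = \left(-49\right)^{2} \left(- \frac{1}{2666}\right) + \frac{47 + 440}{3 - \frac{59}{3}} = 2401 \left(- \frac{1}{2666}\right) + \frac{487}{- \frac{50}{3}} = - \frac{2401}{2666} + 487 \left(- \frac{3}{50}\right) = - \frac{2401}{2666} - \frac{1461}{50} = - \frac{1003769}{33325}$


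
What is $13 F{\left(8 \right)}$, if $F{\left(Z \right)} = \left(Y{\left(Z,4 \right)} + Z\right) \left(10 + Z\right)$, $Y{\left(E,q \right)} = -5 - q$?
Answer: $-234$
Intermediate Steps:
$F{\left(Z \right)} = \left(-9 + Z\right) \left(10 + Z\right)$ ($F{\left(Z \right)} = \left(\left(-5 - 4\right) + Z\right) \left(10 + Z\right) = \left(-9 + Z\right) \left(10 + Z\right)$)
$13 F{\left(8 \right)} = 13 \left(-90 + 8 + 8^{2}\right) = 13 \left(-90 + 8 + 64\right) = 13 \left(-18\right) = -234$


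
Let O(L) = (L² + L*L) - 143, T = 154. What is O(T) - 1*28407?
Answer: 18882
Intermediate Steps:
O(L) = -143 + 2*L² (O(L) = (L² + L²) - 143 = 2*L² - 143 = -143 + 2*L²)
O(T) - 1*28407 = (-143 + 2*154²) - 1*28407 = (-143 + 2*23716) - 28407 = (-143 + 47432) - 28407 = 47289 - 28407 = 18882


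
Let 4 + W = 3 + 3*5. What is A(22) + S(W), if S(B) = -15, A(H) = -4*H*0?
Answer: -15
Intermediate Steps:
A(H) = 0
W = 14 (W = -4 + (3 + 3*5) = -4 + (3 + 15) = -4 + 18 = 14)
A(22) + S(W) = 0 - 15 = -15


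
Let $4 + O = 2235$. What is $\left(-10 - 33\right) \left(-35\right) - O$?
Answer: $-726$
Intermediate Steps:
$O = 2231$ ($O = -4 + 2235 = 2231$)
$\left(-10 - 33\right) \left(-35\right) - O = \left(-10 - 33\right) \left(-35\right) - 2231 = \left(-43\right) \left(-35\right) - 2231 = 1505 - 2231 = -726$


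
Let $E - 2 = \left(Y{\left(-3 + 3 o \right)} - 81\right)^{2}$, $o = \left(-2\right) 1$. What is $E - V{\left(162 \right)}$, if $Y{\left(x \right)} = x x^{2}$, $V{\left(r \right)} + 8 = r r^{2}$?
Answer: $-3595418$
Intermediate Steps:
$V{\left(r \right)} = -8 + r^{3}$ ($V{\left(r \right)} = -8 + r r^{2} = -8 + r^{3}$)
$o = -2$
$Y{\left(x \right)} = x^{3}$
$E = 656102$ ($E = 2 + \left(\left(-3 + 3 \left(-2\right)\right)^{3} - 81\right)^{2} = 2 + \left(\left(-3 - 6\right)^{3} - 81\right)^{2} = 2 + \left(\left(-9\right)^{3} - 81\right)^{2} = 2 + \left(-729 - 81\right)^{2} = 2 + \left(-810\right)^{2} = 2 + 656100 = 656102$)
$E - V{\left(162 \right)} = 656102 - \left(-8 + 162^{3}\right) = 656102 - \left(-8 + 4251528\right) = 656102 - 4251520 = -3595418$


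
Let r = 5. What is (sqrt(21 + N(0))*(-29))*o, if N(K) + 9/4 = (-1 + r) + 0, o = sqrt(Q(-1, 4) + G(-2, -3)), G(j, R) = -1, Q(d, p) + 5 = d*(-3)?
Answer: -29*I*sqrt(273)/2 ≈ -239.58*I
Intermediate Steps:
Q(d, p) = -5 - 3*d (Q(d, p) = -5 + d*(-3) = -5 - 3*d)
o = I*sqrt(3) (o = sqrt((-5 - 3*(-1)) - 1) = sqrt((-5 + 3) - 1) = sqrt(-2 - 1) = sqrt(-3) = I*sqrt(3) ≈ 1.732*I)
N(K) = 7/4 (N(K) = -9/4 + ((-1 + 5) + 0) = -9/4 + (4 + 0) = -9/4 + 4 = 7/4)
(sqrt(21 + N(0))*(-29))*o = (sqrt(21 + 7/4)*(-29))*(I*sqrt(3)) = (sqrt(91/4)*(-29))*(I*sqrt(3)) = ((sqrt(91)/2)*(-29))*(I*sqrt(3)) = (-29*sqrt(91)/2)*(I*sqrt(3)) = -29*I*sqrt(273)/2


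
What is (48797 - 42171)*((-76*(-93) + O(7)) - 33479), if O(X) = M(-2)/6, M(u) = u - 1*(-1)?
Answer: -525001171/3 ≈ -1.7500e+8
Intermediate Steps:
M(u) = 1 + u (M(u) = u + 1 = 1 + u)
O(X) = -1/6 (O(X) = (1 - 2)/6 = -1*1/6 = -1/6)
(48797 - 42171)*((-76*(-93) + O(7)) - 33479) = (48797 - 42171)*((-76*(-93) - 1/6) - 33479) = 6626*((7068 - 1/6) - 33479) = 6626*(42407/6 - 33479) = 6626*(-158467/6) = -525001171/3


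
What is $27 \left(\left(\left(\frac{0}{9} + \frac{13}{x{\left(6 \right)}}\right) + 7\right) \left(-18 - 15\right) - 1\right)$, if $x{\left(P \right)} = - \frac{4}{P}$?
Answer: $\frac{22221}{2} \approx 11111.0$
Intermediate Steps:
$27 \left(\left(\left(\frac{0}{9} + \frac{13}{x{\left(6 \right)}}\right) + 7\right) \left(-18 - 15\right) - 1\right) = 27 \left(\left(\left(\frac{0}{9} + \frac{13}{\left(-4\right) \frac{1}{6}}\right) + 7\right) \left(-18 - 15\right) - 1\right) = 27 \left(\left(\left(0 \cdot \frac{1}{9} + \frac{13}{\left(-4\right) \frac{1}{6}}\right) + 7\right) \left(-33\right) - 1\right) = 27 \left(\left(\left(0 + \frac{13}{- \frac{2}{3}}\right) + 7\right) \left(-33\right) - 1\right) = 27 \left(\left(\left(0 + 13 \left(- \frac{3}{2}\right)\right) + 7\right) \left(-33\right) - 1\right) = 27 \left(\left(\left(0 - \frac{39}{2}\right) + 7\right) \left(-33\right) - 1\right) = 27 \left(\left(- \frac{39}{2} + 7\right) \left(-33\right) - 1\right) = 27 \left(\left(- \frac{25}{2}\right) \left(-33\right) - 1\right) = 27 \left(\frac{825}{2} - 1\right) = 27 \cdot \frac{823}{2} = \frac{22221}{2}$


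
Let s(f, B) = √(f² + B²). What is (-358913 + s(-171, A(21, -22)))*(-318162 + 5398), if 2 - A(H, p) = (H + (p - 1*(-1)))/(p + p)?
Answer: 112255065532 - 312764*√29245 ≈ 1.1220e+11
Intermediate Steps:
A(H, p) = 2 - (1 + H + p)/(2*p) (A(H, p) = 2 - (H + (p - 1*(-1)))/(p + p) = 2 - (H + (p + 1))/(2*p) = 2 - (H + (1 + p))*1/(2*p) = 2 - (1 + H + p)*1/(2*p) = 2 - (1 + H + p)/(2*p))
s(f, B) = √(B² + f²)
(-358913 + s(-171, A(21, -22)))*(-318162 + 5398) = (-358913 + √(((½)*(-1 - 1*21 + 3*(-22))/(-22))² + (-171)²))*(-318162 + 5398) = (-358913 + √(((½)*(-1/22)*(-1 - 21 - 66))² + 29241))*(-312764) = (-358913 + √(((½)*(-1/22)*(-88))² + 29241))*(-312764) = (-358913 + √(2² + 29241))*(-312764) = (-358913 + √(4 + 29241))*(-312764) = (-358913 + √29245)*(-312764) = 112255065532 - 312764*√29245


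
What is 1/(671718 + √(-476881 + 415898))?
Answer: 671718/451205132507 - I*√60983/451205132507 ≈ 1.4887e-6 - 5.4731e-10*I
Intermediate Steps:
1/(671718 + √(-476881 + 415898)) = 1/(671718 + √(-60983)) = 1/(671718 + I*√60983)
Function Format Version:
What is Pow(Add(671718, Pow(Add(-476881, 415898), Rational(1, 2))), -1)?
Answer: Add(Rational(671718, 451205132507), Mul(Rational(-1, 451205132507), I, Pow(60983, Rational(1, 2)))) ≈ Add(1.4887e-6, Mul(-5.4731e-10, I))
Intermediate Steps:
Pow(Add(671718, Pow(Add(-476881, 415898), Rational(1, 2))), -1) = Pow(Add(671718, Pow(-60983, Rational(1, 2))), -1) = Pow(Add(671718, Mul(I, Pow(60983, Rational(1, 2)))), -1)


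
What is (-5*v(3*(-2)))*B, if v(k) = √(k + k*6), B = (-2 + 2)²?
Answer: 0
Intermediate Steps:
B = 0 (B = 0² = 0)
v(k) = √7*√k (v(k) = √(k + 6*k) = √(7*k) = √7*√k)
(-5*v(3*(-2)))*B = -5*√7*√(3*(-2))*0 = -5*√7*√(-6)*0 = -5*√7*I*√6*0 = -5*I*√42*0 = 0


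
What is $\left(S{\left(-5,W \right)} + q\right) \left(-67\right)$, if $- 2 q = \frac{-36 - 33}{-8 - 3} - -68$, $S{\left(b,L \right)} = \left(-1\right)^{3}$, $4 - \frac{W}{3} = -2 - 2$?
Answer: $\frac{56213}{22} \approx 2555.1$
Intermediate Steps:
$W = 24$ ($W = 12 - 3 \left(-2 - 2\right) = 12 - -12 = 12 + 12 = 24$)
$S{\left(b,L \right)} = -1$
$q = - \frac{817}{22}$ ($q = - \frac{\frac{-36 - 33}{-8 - 3} - -68}{2} = - \frac{- \frac{69}{-11} + 68}{2} = - \frac{\left(-69\right) \left(- \frac{1}{11}\right) + 68}{2} = - \frac{\frac{69}{11} + 68}{2} = \left(- \frac{1}{2}\right) \frac{817}{11} = - \frac{817}{22} \approx -37.136$)
$\left(S{\left(-5,W \right)} + q\right) \left(-67\right) = \left(-1 - \frac{817}{22}\right) \left(-67\right) = \left(- \frac{839}{22}\right) \left(-67\right) = \frac{56213}{22}$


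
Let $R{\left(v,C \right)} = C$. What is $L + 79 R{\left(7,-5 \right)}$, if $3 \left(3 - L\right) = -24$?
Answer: $-384$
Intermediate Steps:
$L = 11$ ($L = 3 - -8 = 3 + 8 = 11$)
$L + 79 R{\left(7,-5 \right)} = 11 + 79 \left(-5\right) = 11 - 395 = -384$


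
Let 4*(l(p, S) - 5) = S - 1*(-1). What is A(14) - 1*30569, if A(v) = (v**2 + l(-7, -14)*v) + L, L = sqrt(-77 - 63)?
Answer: -60697/2 + 2*I*sqrt(35) ≈ -30349.0 + 11.832*I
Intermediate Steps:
l(p, S) = 21/4 + S/4 (l(p, S) = 5 + (S - 1*(-1))/4 = 5 + (S + 1)/4 = 5 + (1 + S)/4 = 5 + (1/4 + S/4) = 21/4 + S/4)
L = 2*I*sqrt(35) (L = sqrt(-140) = 2*I*sqrt(35) ≈ 11.832*I)
A(v) = v**2 + 7*v/4 + 2*I*sqrt(35) (A(v) = (v**2 + (21/4 + (1/4)*(-14))*v) + 2*I*sqrt(35) = (v**2 + (21/4 - 7/2)*v) + 2*I*sqrt(35) = (v**2 + 7*v/4) + 2*I*sqrt(35) = v**2 + 7*v/4 + 2*I*sqrt(35))
A(14) - 1*30569 = (14**2 + (7/4)*14 + 2*I*sqrt(35)) - 1*30569 = (196 + 49/2 + 2*I*sqrt(35)) - 30569 = (441/2 + 2*I*sqrt(35)) - 30569 = -60697/2 + 2*I*sqrt(35)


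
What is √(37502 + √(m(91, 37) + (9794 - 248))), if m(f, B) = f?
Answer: √(37502 + √9637) ≈ 193.91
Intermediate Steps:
√(37502 + √(m(91, 37) + (9794 - 248))) = √(37502 + √(91 + (9794 - 248))) = √(37502 + √(91 + 9546)) = √(37502 + √9637)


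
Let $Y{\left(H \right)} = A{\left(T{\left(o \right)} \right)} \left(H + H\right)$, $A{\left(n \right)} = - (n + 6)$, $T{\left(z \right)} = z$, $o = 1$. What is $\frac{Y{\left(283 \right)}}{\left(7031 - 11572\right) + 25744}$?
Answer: $- \frac{566}{3029} \approx -0.18686$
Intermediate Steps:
$A{\left(n \right)} = -6 - n$ ($A{\left(n \right)} = - (6 + n) = -6 - n$)
$Y{\left(H \right)} = - 14 H$ ($Y{\left(H \right)} = \left(-6 - 1\right) \left(H + H\right) = \left(-6 - 1\right) 2 H = - 7 \cdot 2 H = - 14 H$)
$\frac{Y{\left(283 \right)}}{\left(7031 - 11572\right) + 25744} = \frac{\left(-14\right) 283}{\left(7031 - 11572\right) + 25744} = - \frac{3962}{-4541 + 25744} = - \frac{3962}{21203} = \left(-3962\right) \frac{1}{21203} = - \frac{566}{3029}$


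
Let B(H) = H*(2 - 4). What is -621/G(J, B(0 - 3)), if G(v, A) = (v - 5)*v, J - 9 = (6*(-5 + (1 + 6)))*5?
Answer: -9/64 ≈ -0.14063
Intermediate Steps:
B(H) = -2*H (B(H) = H*(-2) = -2*H)
J = 69 (J = 9 + (6*(-5 + (1 + 6)))*5 = 9 + (6*(-5 + 7))*5 = 9 + (6*2)*5 = 9 + 12*5 = 9 + 60 = 69)
G(v, A) = v*(-5 + v) (G(v, A) = (-5 + v)*v = v*(-5 + v))
-621/G(J, B(0 - 3)) = -621*1/(69*(-5 + 69)) = -621/(69*64) = -621/4416 = -621*1/4416 = -9/64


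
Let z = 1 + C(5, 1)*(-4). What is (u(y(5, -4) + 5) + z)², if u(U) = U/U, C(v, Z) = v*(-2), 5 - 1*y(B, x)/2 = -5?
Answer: 1764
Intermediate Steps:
y(B, x) = 20 (y(B, x) = 10 - 2*(-5) = 10 + 10 = 20)
C(v, Z) = -2*v
u(U) = 1
z = 41 (z = 1 - 2*5*(-4) = 1 - 10*(-4) = 1 + 40 = 41)
(u(y(5, -4) + 5) + z)² = (1 + 41)² = 42² = 1764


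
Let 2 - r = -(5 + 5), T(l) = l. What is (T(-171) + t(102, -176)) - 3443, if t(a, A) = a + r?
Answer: -3500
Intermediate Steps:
r = 12 (r = 2 - (-1)*(5 + 5) = 2 - (-1)*10 = 2 - 1*(-10) = 2 + 10 = 12)
t(a, A) = 12 + a (t(a, A) = a + 12 = 12 + a)
(T(-171) + t(102, -176)) - 3443 = (-171 + (12 + 102)) - 3443 = (-171 + 114) - 3443 = -57 - 3443 = -3500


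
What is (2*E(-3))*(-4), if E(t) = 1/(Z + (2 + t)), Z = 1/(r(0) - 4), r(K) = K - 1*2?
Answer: 48/7 ≈ 6.8571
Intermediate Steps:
r(K) = -2 + K (r(K) = K - 2 = -2 + K)
Z = -⅙ (Z = 1/((-2 + 0) - 4) = 1/(-2 - 4) = 1/(-6) = -⅙ ≈ -0.16667)
E(t) = 1/(11/6 + t) (E(t) = 1/(-⅙ + (2 + t)) = 1/(11/6 + t))
(2*E(-3))*(-4) = (2*(6/(11 + 6*(-3))))*(-4) = (2*(6/(11 - 18)))*(-4) = (2*(6/(-7)))*(-4) = (2*(6*(-⅐)))*(-4) = (2*(-6/7))*(-4) = -12/7*(-4) = 48/7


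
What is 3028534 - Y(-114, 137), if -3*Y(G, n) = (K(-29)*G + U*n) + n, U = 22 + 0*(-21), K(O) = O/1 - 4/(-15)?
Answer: 15153381/5 ≈ 3.0307e+6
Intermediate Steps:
K(O) = 4/15 + O (K(O) = O*1 - 4*(-1/15) = O + 4/15 = 4/15 + O)
U = 22 (U = 22 + 0 = 22)
Y(G, n) = -23*n/3 + 431*G/45 (Y(G, n) = -(((4/15 - 29)*G + 22*n) + n)/3 = -((-431*G/15 + 22*n) + n)/3 = -((22*n - 431*G/15) + n)/3 = -(23*n - 431*G/15)/3 = -23*n/3 + 431*G/45)
3028534 - Y(-114, 137) = 3028534 - (-23/3*137 + (431/45)*(-114)) = 3028534 - (-3151/3 - 16378/15) = 3028534 - 1*(-10711/5) = 3028534 + 10711/5 = 15153381/5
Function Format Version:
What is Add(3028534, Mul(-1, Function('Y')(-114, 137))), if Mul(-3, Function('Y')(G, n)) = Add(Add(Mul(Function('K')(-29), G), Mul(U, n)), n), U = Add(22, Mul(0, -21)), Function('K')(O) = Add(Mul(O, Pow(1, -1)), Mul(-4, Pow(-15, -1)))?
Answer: Rational(15153381, 5) ≈ 3.0307e+6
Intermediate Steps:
Function('K')(O) = Add(Rational(4, 15), O) (Function('K')(O) = Add(Mul(O, 1), Mul(-4, Rational(-1, 15))) = Add(O, Rational(4, 15)) = Add(Rational(4, 15), O))
U = 22 (U = Add(22, 0) = 22)
Function('Y')(G, n) = Add(Mul(Rational(-23, 3), n), Mul(Rational(431, 45), G)) (Function('Y')(G, n) = Mul(Rational(-1, 3), Add(Add(Mul(Add(Rational(4, 15), -29), G), Mul(22, n)), n)) = Mul(Rational(-1, 3), Add(Add(Mul(Rational(-431, 15), G), Mul(22, n)), n)) = Mul(Rational(-1, 3), Add(Add(Mul(22, n), Mul(Rational(-431, 15), G)), n)) = Mul(Rational(-1, 3), Add(Mul(23, n), Mul(Rational(-431, 15), G))) = Add(Mul(Rational(-23, 3), n), Mul(Rational(431, 45), G)))
Add(3028534, Mul(-1, Function('Y')(-114, 137))) = Add(3028534, Mul(-1, Add(Mul(Rational(-23, 3), 137), Mul(Rational(431, 45), -114)))) = Add(3028534, Mul(-1, Add(Rational(-3151, 3), Rational(-16378, 15)))) = Add(3028534, Mul(-1, Rational(-10711, 5))) = Add(3028534, Rational(10711, 5)) = Rational(15153381, 5)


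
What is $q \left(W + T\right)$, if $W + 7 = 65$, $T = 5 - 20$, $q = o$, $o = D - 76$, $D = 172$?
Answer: $4128$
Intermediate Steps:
$o = 96$ ($o = 172 - 76 = 96$)
$q = 96$
$T = -15$ ($T = 5 - 20 = -15$)
$W = 58$ ($W = -7 + 65 = 58$)
$q \left(W + T\right) = 96 \left(58 - 15\right) = 96 \cdot 43 = 4128$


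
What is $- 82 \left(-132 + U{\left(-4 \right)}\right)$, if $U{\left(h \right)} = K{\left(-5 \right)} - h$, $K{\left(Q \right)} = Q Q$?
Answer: $8446$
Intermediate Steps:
$K{\left(Q \right)} = Q^{2}$
$U{\left(h \right)} = 25 - h$ ($U{\left(h \right)} = \left(-5\right)^{2} - h = 25 - h$)
$- 82 \left(-132 + U{\left(-4 \right)}\right) = - 82 \left(-132 + \left(25 - -4\right)\right) = - 82 \left(-132 + \left(25 + 4\right)\right) = - 82 \left(-132 + 29\right) = \left(-82\right) \left(-103\right) = 8446$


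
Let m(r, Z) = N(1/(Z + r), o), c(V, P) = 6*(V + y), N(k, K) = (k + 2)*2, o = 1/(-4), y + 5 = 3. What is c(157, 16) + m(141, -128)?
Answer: 12144/13 ≈ 934.15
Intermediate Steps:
y = -2 (y = -5 + 3 = -2)
o = -¼ ≈ -0.25000
N(k, K) = 4 + 2*k (N(k, K) = (2 + k)*2 = 4 + 2*k)
c(V, P) = -12 + 6*V (c(V, P) = 6*(V - 2) = 6*(-2 + V) = -12 + 6*V)
m(r, Z) = 4 + 2/(Z + r)
c(157, 16) + m(141, -128) = (-12 + 6*157) + (4 + 2/(-128 + 141)) = (-12 + 942) + (4 + 2/13) = 930 + (4 + 2*(1/13)) = 930 + (4 + 2/13) = 930 + 54/13 = 12144/13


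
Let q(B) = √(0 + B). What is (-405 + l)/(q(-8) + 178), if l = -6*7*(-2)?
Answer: -9523/5282 + 107*I*√2/5282 ≈ -1.8029 + 0.028648*I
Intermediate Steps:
l = 84 (l = -42*(-2) = 84)
q(B) = √B
(-405 + l)/(q(-8) + 178) = (-405 + 84)/(√(-8) + 178) = -321/(2*I*√2 + 178) = -321/(178 + 2*I*√2)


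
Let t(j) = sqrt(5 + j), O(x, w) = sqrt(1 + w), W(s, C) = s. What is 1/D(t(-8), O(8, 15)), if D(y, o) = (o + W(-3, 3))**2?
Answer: 1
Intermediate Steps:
D(y, o) = (-3 + o)**2 (D(y, o) = (o - 3)**2 = (-3 + o)**2)
1/D(t(-8), O(8, 15)) = 1/((-3 + sqrt(1 + 15))**2) = 1/((-3 + sqrt(16))**2) = 1/((-3 + 4)**2) = 1/(1**2) = 1/1 = 1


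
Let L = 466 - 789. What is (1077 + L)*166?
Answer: 125164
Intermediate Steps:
L = -323
(1077 + L)*166 = (1077 - 323)*166 = 754*166 = 125164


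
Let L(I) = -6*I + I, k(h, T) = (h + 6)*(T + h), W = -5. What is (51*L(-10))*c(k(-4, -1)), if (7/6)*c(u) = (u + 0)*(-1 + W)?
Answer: 918000/7 ≈ 1.3114e+5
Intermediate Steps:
k(h, T) = (6 + h)*(T + h)
L(I) = -5*I
c(u) = -36*u/7 (c(u) = 6*((u + 0)*(-1 - 5))/7 = 6*(u*(-6))/7 = 6*(-6*u)/7 = -36*u/7)
(51*L(-10))*c(k(-4, -1)) = (51*(-5*(-10)))*(-36*((-4)² + 6*(-1) + 6*(-4) - 1*(-4))/7) = (51*50)*(-36*(16 - 6 - 24 + 4)/7) = 2550*(-36/7*(-10)) = 2550*(360/7) = 918000/7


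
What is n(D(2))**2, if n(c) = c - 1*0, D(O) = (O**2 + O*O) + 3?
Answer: 121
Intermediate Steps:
D(O) = 3 + 2*O**2 (D(O) = (O**2 + O**2) + 3 = 2*O**2 + 3 = 3 + 2*O**2)
n(c) = c (n(c) = c + 0 = c)
n(D(2))**2 = (3 + 2*2**2)**2 = (3 + 2*4)**2 = (3 + 8)**2 = 11**2 = 121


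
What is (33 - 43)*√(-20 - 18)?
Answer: -10*I*√38 ≈ -61.644*I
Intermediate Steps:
(33 - 43)*√(-20 - 18) = -10*I*√38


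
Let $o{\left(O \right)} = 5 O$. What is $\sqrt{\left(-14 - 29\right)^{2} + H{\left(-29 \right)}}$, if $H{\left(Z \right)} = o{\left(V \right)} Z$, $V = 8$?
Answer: $\sqrt{689} \approx 26.249$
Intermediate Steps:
$H{\left(Z \right)} = 40 Z$ ($H{\left(Z \right)} = 5 \cdot 8 Z = 40 Z$)
$\sqrt{\left(-14 - 29\right)^{2} + H{\left(-29 \right)}} = \sqrt{\left(-14 - 29\right)^{2} + 40 \left(-29\right)} = \sqrt{\left(-43\right)^{2} - 1160} = \sqrt{1849 - 1160} = \sqrt{689}$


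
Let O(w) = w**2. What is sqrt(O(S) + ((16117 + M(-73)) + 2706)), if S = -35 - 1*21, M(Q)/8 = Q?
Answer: 15*sqrt(95) ≈ 146.20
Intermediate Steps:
M(Q) = 8*Q
S = -56 (S = -35 - 21 = -56)
sqrt(O(S) + ((16117 + M(-73)) + 2706)) = sqrt((-56)**2 + ((16117 + 8*(-73)) + 2706)) = sqrt(3136 + ((16117 - 584) + 2706)) = sqrt(3136 + (15533 + 2706)) = sqrt(3136 + 18239) = sqrt(21375) = 15*sqrt(95)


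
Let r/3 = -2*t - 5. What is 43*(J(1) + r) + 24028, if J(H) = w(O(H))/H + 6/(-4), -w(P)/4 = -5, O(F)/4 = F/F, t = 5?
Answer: 45777/2 ≈ 22889.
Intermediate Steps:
O(F) = 4 (O(F) = 4*(F/F) = 4*1 = 4)
w(P) = 20 (w(P) = -4*(-5) = 20)
r = -45 (r = 3*(-2*5 - 5) = 3*(-10 - 5) = 3*(-15) = -45)
J(H) = -3/2 + 20/H (J(H) = 20/H + 6/(-4) = 20/H + 6*(-1/4) = 20/H - 3/2 = -3/2 + 20/H)
43*(J(1) + r) + 24028 = 43*((-3/2 + 20/1) - 45) + 24028 = 43*((-3/2 + 20*1) - 45) + 24028 = 43*((-3/2 + 20) - 45) + 24028 = 43*(37/2 - 45) + 24028 = 43*(-53/2) + 24028 = -2279/2 + 24028 = 45777/2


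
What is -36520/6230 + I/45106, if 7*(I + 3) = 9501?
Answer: -81941696/14050519 ≈ -5.8319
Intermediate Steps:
I = 9480/7 (I = -3 + (1/7)*9501 = -3 + 9501/7 = 9480/7 ≈ 1354.3)
-36520/6230 + I/45106 = -36520/6230 + (9480/7)/45106 = -36520*1/6230 + (9480/7)*(1/45106) = -3652/623 + 4740/157871 = -81941696/14050519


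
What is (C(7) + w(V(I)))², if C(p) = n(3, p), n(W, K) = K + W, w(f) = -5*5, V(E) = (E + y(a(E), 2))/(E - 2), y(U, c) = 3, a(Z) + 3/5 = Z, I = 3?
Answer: 225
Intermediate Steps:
a(Z) = -⅗ + Z
V(E) = (3 + E)/(-2 + E) (V(E) = (E + 3)/(E - 2) = (3 + E)/(-2 + E))
w(f) = -25
C(p) = 3 + p (C(p) = p + 3 = 3 + p)
(C(7) + w(V(I)))² = ((3 + 7) - 25)² = (10 - 25)² = (-15)² = 225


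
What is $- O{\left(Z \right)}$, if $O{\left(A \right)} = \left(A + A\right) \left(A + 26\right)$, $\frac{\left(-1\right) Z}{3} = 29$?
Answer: $-10614$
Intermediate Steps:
$Z = -87$ ($Z = \left(-3\right) 29 = -87$)
$O{\left(A \right)} = 2 A \left(26 + A\right)$
$- O{\left(Z \right)} = - 2 \left(-87\right) \left(26 - 87\right) = - 2 \left(-87\right) \left(-61\right) = \left(-1\right) 10614 = -10614$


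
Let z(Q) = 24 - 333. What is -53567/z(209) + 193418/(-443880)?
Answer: 3952925633/22859820 ≈ 172.92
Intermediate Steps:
z(Q) = -309
-53567/z(209) + 193418/(-443880) = -53567/(-309) + 193418/(-443880) = -53567*(-1/309) + 193418*(-1/443880) = 53567/309 - 96709/221940 = 3952925633/22859820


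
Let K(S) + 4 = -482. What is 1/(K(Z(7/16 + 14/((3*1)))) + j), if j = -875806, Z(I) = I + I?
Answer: -1/876292 ≈ -1.1412e-6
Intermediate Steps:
Z(I) = 2*I
K(S) = -486 (K(S) = -4 - 482 = -486)
1/(K(Z(7/16 + 14/((3*1)))) + j) = 1/(-486 - 875806) = 1/(-876292) = -1/876292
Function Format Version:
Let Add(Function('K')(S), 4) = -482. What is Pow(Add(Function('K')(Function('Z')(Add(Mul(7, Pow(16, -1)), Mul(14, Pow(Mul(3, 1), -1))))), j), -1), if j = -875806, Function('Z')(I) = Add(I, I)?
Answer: Rational(-1, 876292) ≈ -1.1412e-6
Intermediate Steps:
Function('Z')(I) = Mul(2, I)
Function('K')(S) = -486 (Function('K')(S) = Add(-4, -482) = -486)
Pow(Add(Function('K')(Function('Z')(Add(Mul(7, Pow(16, -1)), Mul(14, Pow(Mul(3, 1), -1))))), j), -1) = Pow(Add(-486, -875806), -1) = Pow(-876292, -1) = Rational(-1, 876292)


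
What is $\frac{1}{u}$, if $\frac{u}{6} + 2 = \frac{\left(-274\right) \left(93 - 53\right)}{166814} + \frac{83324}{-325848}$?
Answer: $- \frac{1132416839}{15772865045} \approx -0.071795$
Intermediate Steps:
$u = - \frac{15772865045}{1132416839}$ ($u = -12 + 6 \left(\frac{\left(-274\right) \left(93 - 53\right)}{166814} + \frac{83324}{-325848}\right) = -12 + 6 \left(\left(-274\right) 40 \cdot \frac{1}{166814} + 83324 \left(- \frac{1}{325848}\right)\right) = -12 + 6 \left(\left(-10960\right) \frac{1}{166814} - \frac{20831}{81462}\right) = -12 + 6 \left(- \frac{5480}{83407} - \frac{20831}{81462}\right) = -12 + 6 \left(- \frac{2183862977}{6794501034}\right) = -12 - \frac{2183862977}{1132416839} = - \frac{15772865045}{1132416839} \approx -13.928$)
$\frac{1}{u} = \frac{1}{- \frac{15772865045}{1132416839}} = - \frac{1132416839}{15772865045}$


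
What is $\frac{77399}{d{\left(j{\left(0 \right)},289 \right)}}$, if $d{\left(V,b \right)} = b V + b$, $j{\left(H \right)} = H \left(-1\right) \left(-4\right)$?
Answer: $\frac{77399}{289} \approx 267.82$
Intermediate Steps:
$j{\left(H \right)} = 4 H$ ($j{\left(H \right)} = - H \left(-4\right) = 4 H$)
$d{\left(V,b \right)} = b + V b$ ($d{\left(V,b \right)} = V b + b = b + V b$)
$\frac{77399}{d{\left(j{\left(0 \right)},289 \right)}} = \frac{77399}{289 \left(1 + 4 \cdot 0\right)} = \frac{77399}{289 \left(1 + 0\right)} = \frac{77399}{289 \cdot 1} = \frac{77399}{289}$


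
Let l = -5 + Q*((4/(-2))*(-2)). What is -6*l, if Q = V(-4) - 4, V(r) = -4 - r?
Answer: 126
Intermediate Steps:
Q = -4 (Q = (-4 - 1*(-4)) - 4 = (-4 + 4) - 4 = 0 - 4 = -4)
l = -21 (l = -5 - 4*4/(-2)*(-2) = -5 - 4*(-½*4)*(-2) = -5 - (-8)*(-2) = -5 - 4*4 = -5 - 16 = -21)
-6*l = -6*(-21) = 126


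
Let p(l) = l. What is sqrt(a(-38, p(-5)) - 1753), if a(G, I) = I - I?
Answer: I*sqrt(1753) ≈ 41.869*I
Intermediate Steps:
a(G, I) = 0
sqrt(a(-38, p(-5)) - 1753) = sqrt(0 - 1753) = sqrt(-1753) = I*sqrt(1753)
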